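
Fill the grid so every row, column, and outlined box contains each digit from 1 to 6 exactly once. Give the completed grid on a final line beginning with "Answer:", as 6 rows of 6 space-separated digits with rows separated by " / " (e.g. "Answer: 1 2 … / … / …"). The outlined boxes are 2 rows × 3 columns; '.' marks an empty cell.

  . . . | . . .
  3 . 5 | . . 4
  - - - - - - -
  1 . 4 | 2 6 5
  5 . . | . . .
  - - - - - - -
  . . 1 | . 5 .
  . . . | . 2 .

Step 1. [r2c2∈{1,2,6}] in row 2, 2 fits only at r2c2. So r2c2=2.
Step 2. [r1c3∈{6}] r1c3's peers cover all but 6. So r1c3=6.
Step 3. [r2c5∈{1}] r2c5 has the single candidate 1, so r2c5=1.
Step 4. [r6c3∈{3}] r6c3 has the single candidate 3. So r6c3=3.
Step 5. [r1c5∈{3}] r1c5's peers cover all but 3. So r1c5=3.
Step 6. [r4c2∈{3,6}] r4c2 is the only open cell in row 4 admitting 6. So r4c2=6.
Step 7. [r5c2∈{4}] r5c2 has the single candidate 4, so r5c2=4.
Step 8. [r6c1∈{6}] r6c1's peers cover all but 6. So r6c1=6.
Step 9. [r5c6∈{3,6}] r5c6 is the only open cell in col 6 admitting 6 ⇒ r5c6=6.
Step 10. [r4c6∈{1,3}] 3 has one home in col 6: r4c6, so r4c6=3.
Step 11. [r6c4∈{1,4}] in row 6, 4 fits only at r6c4. So r6c4=4.
Step 12. [r1c2∈{1}] nothing but 1 survives at r1c2 ⇒ r1c2=1.
Step 13. [r4c4∈{1}] r4c4's peers cover all but 1 ⇒ r4c4=1.
Step 14. [r1c1∈{4}] r1c1 is down to just 4 ⇒ r1c1=4.
Step 15. [r5c1∈{2}] r5c1 has the single candidate 2. So r5c1=2.
Step 16. [r4c3∈{2}] only 2 remains possible at r4c3. So r4c3=2.
Step 17. [r5c4∈{3}] r5c4 has the single candidate 3. So r5c4=3.
Step 18. [r1c6∈{2}] r1c6 is down to just 2, so r1c6=2.
Step 19. [r3c2∈{3}] nothing but 3 survives at r3c2 ⇒ r3c2=3.
Step 20. [r6c6∈{1}] nothing but 1 survives at r6c6 ⇒ r6c6=1.
Step 21. [r2c4∈{6}] only 6 remains possible at r2c4. So r2c4=6.
Step 22. [r1c4∈{5}] r1c4 is down to just 5, so r1c4=5.
Step 23. [r6c2∈{5}] only 5 remains possible at r6c2, so r6c2=5.
Step 24. [r4c5∈{4}] only 4 remains possible at r4c5, so r4c5=4.

Answer: 4 1 6 5 3 2 / 3 2 5 6 1 4 / 1 3 4 2 6 5 / 5 6 2 1 4 3 / 2 4 1 3 5 6 / 6 5 3 4 2 1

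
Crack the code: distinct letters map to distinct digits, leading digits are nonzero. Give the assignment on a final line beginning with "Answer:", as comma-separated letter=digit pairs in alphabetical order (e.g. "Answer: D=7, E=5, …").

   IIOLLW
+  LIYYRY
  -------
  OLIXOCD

Step 1. [col 1: W + Y ≡ D (mod 10)] column 1 (W + Y ≡ D (mod 10), carry-in 0) doesn't pin Y yet; pick Y=8 and continue. So Y=8.
Step 2. [O] adding two 6-digit numbers gives at most 6+1 digits, and here it does — O is that final carry and must be 1, so O=1.
Step 3. [col 1: W + Y ≡ D (mod 10)] several values work for D in column 1 (W + Y ≡ D (mod 10), carry-in 0); try D=5. So D=5.
Step 4. [col 1: W + Y ≡ D (mod 10)] in column 1 we have W+Y≡D with carry-in 0; given Y=8, D=5 and digits 1,5,8 already taken and all letters distinct, that pins W to 7. So W=7.
Step 5. [col 2: L + R ≡ C (mod 10)] no forcing yet in column 2 (carry-in 1); L=3 is free and consistent — try it, so L=3.
Step 6. [col 2: L + R ≡ C (mod 10)] R=2 is one option consistent with column 2 (L + R ≡ C (mod 10), carry-in 1) — take it, so R=2.
Step 7. [col 2: L + R ≡ C (mod 10)] column 2 reads L+R+carry(1)=C with L=3, R=2; with digits 1,2,3,5,7,8 already taken and all letters distinct, the only value for C is 6 ⇒ C=6.
Step 8. [col 4: O + Y ≡ X (mod 10)] column 4: given O=1, Y=8, carry-in 1, and digits 1,2,3,5,6,7,8 already taken and all letters distinct, O+Y≡X (mod 10) forces X=0 ⇒ X=0.
Step 9. [col 5: I + I ≡ I (mod 10)] from column 5 (nothing yet, carry-in 1, digits 0,1,2,3,5,6,7,8 already taken and all letters distinct): I must equal 9. So I=9.

Answer: C=6, D=5, I=9, L=3, O=1, R=2, W=7, X=0, Y=8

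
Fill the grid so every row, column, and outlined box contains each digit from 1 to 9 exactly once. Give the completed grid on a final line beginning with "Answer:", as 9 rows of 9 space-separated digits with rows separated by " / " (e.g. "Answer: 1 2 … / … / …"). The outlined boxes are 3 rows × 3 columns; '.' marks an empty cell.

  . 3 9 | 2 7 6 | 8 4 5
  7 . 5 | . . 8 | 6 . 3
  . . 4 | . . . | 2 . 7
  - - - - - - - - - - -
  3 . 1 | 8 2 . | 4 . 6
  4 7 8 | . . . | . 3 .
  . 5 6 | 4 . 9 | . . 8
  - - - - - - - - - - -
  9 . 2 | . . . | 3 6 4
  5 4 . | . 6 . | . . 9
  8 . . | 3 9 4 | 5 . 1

Step 1. [r8c7∈{7}] r8c7 has the single candidate 7 ⇒ r8c7=7.
Step 2. [r8c4∈{1}] only 1 remains possible at r8c4. So r8c4=1.
Step 3. [r1c1∈{1}] r1c1 is down to just 1. So r1c1=1.
Step 4. [r3c6∈{1,3,5}] 3 has one home in col 6: r3c6. So r3c6=3.
Step 5. [r5c6∈{1,5}] r5c6 is the only open cell in col 6 admitting 1, so r5c6=1.
Step 6. [r5c5∈{5}] only 5 remains possible at r5c5 ⇒ r5c5=5.
Step 7. [r6c8∈{1,2,7}] row 6 places 7 nowhere but r6c8 ⇒ r6c8=7.
Step 8. [r7c4∈{5,7}] r7c4 is the only open cell in col 4 admitting 7 ⇒ r7c4=7.
Step 9. [r2c4∈{9}] r2c4's peers cover all but 9 ⇒ r2c4=9.
Step 10. [r3c8∈{1,9}] r3c8 is the only open cell in row 3 admitting 9 ⇒ r3c8=9.
Step 11. [r2c5∈{1,4}] r2c5 is the only open cell in row 2 admitting 4. So r2c5=4.
Step 12. [r9c8∈{2}] r9c8's peers cover all but 2. So r9c8=2.
Step 13. [r3c1∈{6}] r3c1 has the single candidate 6. So r3c1=6.
Step 14. [r3c4∈{5}] r3c4's peers cover all but 5 ⇒ r3c4=5.
Step 15. [r9c3∈{7}] only 7 remains possible at r9c3. So r9c3=7.
Step 16. [r7c2∈{1}] r7c2 has the single candidate 1. So r7c2=1.
Step 17. [r5c9∈{2}] nothing but 2 survives at r5c9, so r5c9=2.
Step 18. [r9c2∈{6}] r9c2 is down to just 6. So r9c2=6.
Step 19. [r7c5∈{8}] r7c5 has the single candidate 8. So r7c5=8.
Step 20. [r4c6∈{7}] r4c6 is down to just 7. So r4c6=7.
Step 21. [r4c2∈{9}] nothing but 9 survives at r4c2. So r4c2=9.
Step 22. [r2c8∈{1}] r2c8 has the single candidate 1, so r2c8=1.
Step 23. [r3c2∈{8}] r3c2 has the single candidate 8. So r3c2=8.
Step 24. [r6c5∈{3}] r6c5 is down to just 3 ⇒ r6c5=3.
Step 25. [r8c3∈{3}] r8c3's peers cover all but 3. So r8c3=3.
Step 26. [r3c5∈{1}] r3c5 is down to just 1 ⇒ r3c5=1.
Step 27. [r8c6∈{2}] r8c6's peers cover all but 2. So r8c6=2.
Step 28. [r8c8∈{8}] only 8 remains possible at r8c8 ⇒ r8c8=8.
Step 29. [r6c7∈{1}] nothing but 1 survives at r6c7, so r6c7=1.
Step 30. [r6c1∈{2}] only 2 remains possible at r6c1. So r6c1=2.
Step 31. [r2c2∈{2}] r2c2's peers cover all but 2 ⇒ r2c2=2.
Step 32. [r7c6∈{5}] r7c6 is down to just 5 ⇒ r7c6=5.
Step 33. [r4c8∈{5}] r4c8's peers cover all but 5, so r4c8=5.
Step 34. [r5c4∈{6}] only 6 remains possible at r5c4 ⇒ r5c4=6.
Step 35. [r5c7∈{9}] r5c7's peers cover all but 9. So r5c7=9.

Answer: 1 3 9 2 7 6 8 4 5 / 7 2 5 9 4 8 6 1 3 / 6 8 4 5 1 3 2 9 7 / 3 9 1 8 2 7 4 5 6 / 4 7 8 6 5 1 9 3 2 / 2 5 6 4 3 9 1 7 8 / 9 1 2 7 8 5 3 6 4 / 5 4 3 1 6 2 7 8 9 / 8 6 7 3 9 4 5 2 1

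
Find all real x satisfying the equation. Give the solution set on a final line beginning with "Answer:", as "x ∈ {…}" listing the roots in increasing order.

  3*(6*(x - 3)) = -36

Step 1. [3*(6*(x - 3)) = -36] 3 out front; divide by 3, so div: 6*(x - 3) = -12.
Step 2. [6*(x - 3) = -12] leading coefficient 6: divide by 6, so div: x - 3 = -2.
Step 3. [x - 3 = -2] the outer -3 inverts by adding 3. So sub: x = 1.

Answer: x ∈ {1}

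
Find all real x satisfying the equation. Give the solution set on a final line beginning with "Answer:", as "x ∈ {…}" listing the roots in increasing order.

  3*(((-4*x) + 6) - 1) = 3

Step 1. [3*(((-4*x) + 6) - 1) = 3] divide by the outer 3. So div: ((-4*x) + 6) - 1 = 1.
Step 2. [((-4*x) + 6) - 1 = 1] add 1: x sits inside (… - 1), so sub: (-4*x) + 6 = 2.
Step 3. [(-4*x) + 6 = 2] +6 is outermost — subtract 6 both sides ⇒ sub: -4*x = -4.
Step 4. [-4*x = -4] LHS = -4·(…); ÷-4 both sides, so div: x = 1.

Answer: x ∈ {1}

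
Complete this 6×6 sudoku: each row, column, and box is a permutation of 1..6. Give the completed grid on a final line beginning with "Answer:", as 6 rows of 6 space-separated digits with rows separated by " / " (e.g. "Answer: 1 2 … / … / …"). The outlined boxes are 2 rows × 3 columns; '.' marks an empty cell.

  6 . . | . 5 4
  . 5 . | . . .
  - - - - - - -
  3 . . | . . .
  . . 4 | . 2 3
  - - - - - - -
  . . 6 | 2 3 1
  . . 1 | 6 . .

Step 1. [r3c3∈{2,5}] col 3 places 5 nowhere but r3c3, so r3c3=5.
Step 2. [r2c1∈{1,2,4}] 4 has one home in row 2: r2c1 ⇒ r2c1=4.
Step 3. [r1c2∈{1,2,3}] box 1 places 1 nowhere but r1c2. So r1c2=1.
Step 4. [r3c6∈{6}] r3c6 has the single candidate 6, so r3c6=6.
Step 5. [r1c3∈{2,3}] in row 1, 2 fits only at r1c3, so r1c3=2.
Step 6. [r6c1∈{2,5}] r6c1 is the only open cell in col 1 admitting 2 ⇒ r6c1=2.
Step 7. [r3c4∈{1,4}] 4 has one home in col 4: r3c4, so r3c4=4.
Step 8. [r3c5∈{1}] r3c5 is down to just 1, so r3c5=1.
Step 9. [r5c2∈{4}] only 4 remains possible at r5c2, so r5c2=4.
Step 10. [r2c4∈{1,3}] in row 2, 1 fits only at r2c4. So r2c4=1.
Step 11. [r4c4∈{5}] r4c4's peers cover all but 5 ⇒ r4c4=5.
Step 12. [r2c3∈{3}] nothing but 3 survives at r2c3 ⇒ r2c3=3.
Step 13. [r2c5∈{6}] r2c5 has the single candidate 6 ⇒ r2c5=6.
Step 14. [r6c5∈{4}] r6c5 has the single candidate 4 ⇒ r6c5=4.
Step 15. [r1c4∈{3}] r1c4 has the single candidate 3, so r1c4=3.
Step 16. [r4c2∈{6}] nothing but 6 survives at r4c2. So r4c2=6.
Step 17. [r4c1∈{1}] r4c1's peers cover all but 1 ⇒ r4c1=1.
Step 18. [r3c2∈{2}] nothing but 2 survives at r3c2 ⇒ r3c2=2.
Step 19. [r6c2∈{3}] only 3 remains possible at r6c2, so r6c2=3.
Step 20. [r2c6∈{2}] r2c6 has the single candidate 2. So r2c6=2.
Step 21. [r5c1∈{5}] only 5 remains possible at r5c1. So r5c1=5.
Step 22. [r6c6∈{5}] r6c6's peers cover all but 5 ⇒ r6c6=5.

Answer: 6 1 2 3 5 4 / 4 5 3 1 6 2 / 3 2 5 4 1 6 / 1 6 4 5 2 3 / 5 4 6 2 3 1 / 2 3 1 6 4 5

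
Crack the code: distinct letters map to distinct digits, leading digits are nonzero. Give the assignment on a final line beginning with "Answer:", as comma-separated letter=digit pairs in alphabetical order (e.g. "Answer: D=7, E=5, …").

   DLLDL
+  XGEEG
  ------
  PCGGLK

Step 1. [P] the sum has 6 digits but both addends have 5; that extra leading digit P is the final carry, namely 1 ⇒ P=1.
Step 2. [col 1: L + G ≡ K (mod 10)] L=9 is one option consistent with column 1 (L + G ≡ K (mod 10), carry-in 0) — take it. So L=9.
Step 3. [col 1: L + G ≡ K (mod 10)] column 1 (L + G ≡ K (mod 10), carry-in 0) doesn't pin K yet; pick K=4 and continue, so K=4.
Step 4. [col 1: L + G ≡ K (mod 10)] in column 1 we have L+G≡K with carry-in 0; given L=9, K=4 and digits 1,4,9 already taken and all letters distinct, that pins G to 5 ⇒ G=5.
Step 5. [col 2: D + E ≡ L (mod 10)] column 2 (D + E ≡ L (mod 10), carry-in 1) doesn't pin D yet; pick D=2 and continue. So D=2.
Step 6. [col 2: D + E ≡ L (mod 10)] from column 2 (D=2, L=9, carry-in 1, digits 1,2,4,5,9 already taken and all letters distinct): E must equal 6. So E=6.
Step 7. [col 5: D + X ≡ C (mod 10)] several values work for X in column 5 (D + X ≡ C (mod 10), carry-in 1); try X=7, so X=7.
Step 8. [col 5: D + X ≡ C (mod 10)] column 5: given D=2, X=7, carry-in 1, and digits 1,2,4,5,6,7,9 already taken and all letters distinct, D+X≡C (mod 10) forces C=0, so C=0.

Answer: C=0, D=2, E=6, G=5, K=4, L=9, P=1, X=7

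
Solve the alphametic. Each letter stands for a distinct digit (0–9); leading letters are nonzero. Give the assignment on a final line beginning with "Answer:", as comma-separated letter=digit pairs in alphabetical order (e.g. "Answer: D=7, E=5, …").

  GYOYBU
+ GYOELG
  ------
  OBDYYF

Step 1. [col 1: U + G ≡ F (mod 10)] no forcing yet in column 1 (carry-in 0); U=7 is free and consistent — try it, so U=7.
Step 2. [col 1: U + G ≡ F (mod 10)] several values work for G in column 1 (U + G ≡ F (mod 10), carry-in 0); try G=4, so G=4.
Step 3. [col 1: U + G ≡ F (mod 10)] in column 1 we have U+G≡F with carry-in 0; given U=7, G=4 and digits 4,7 already taken and all letters distinct, that pins F to 1. So F=1.
Step 4. [col 2: B + L ≡ Y (mod 10)] no forcing yet in column 2 (carry-in 1); L=2 is free and consistent — try it. So L=2.
Step 5. [col 2: B + L ≡ Y (mod 10)] column 2 (B + L ≡ Y (mod 10), carry-in 1) doesn't pin Y yet; pick Y=6 and continue ⇒ Y=6.
Step 6. [col 2: B + L ≡ Y (mod 10)] column 2: given L=2, Y=6, carry-in 1, and digits 1,2,4,6,7 already taken and all letters distinct, B+L≡Y (mod 10) forces B=3, so B=3.
Step 7. [col 3: Y + E ≡ Y (mod 10)] column 3 reads Y+E+carry(0)=Y with Y=6; with digits 1,2,3,4,6,7 already taken and all letters distinct, the only value for E is 0. So E=0.
Step 8. [col 4: O + O ≡ D (mod 10)] column 4 reads O+O+carry(0)=D with nothing yet; with digits 0,1,2,3,4,6,7 already taken and all letters distinct, the only value for O is 9. So O=9.
Step 9. [col 4: O + O ≡ D (mod 10)] column 4 reads O+O+carry(0)=D with O=9; with digits 0,1,2,3,4,6,7,9 already taken and all letters distinct, the only value for D is 8. So D=8.

Answer: B=3, D=8, E=0, F=1, G=4, L=2, O=9, U=7, Y=6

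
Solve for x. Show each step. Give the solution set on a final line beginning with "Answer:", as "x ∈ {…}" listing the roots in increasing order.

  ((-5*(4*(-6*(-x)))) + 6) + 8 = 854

Step 1. [((-5*(4*(-6*(-x)))) + 6) + 8 = 854] 8 comes off first (subtract 8) ⇒ sub: (-5*(4*(-6*(-x)))) + 6 = 846.
Step 2. [(-5*(4*(-6*(-x)))) + 6 = 846] the outer +6 inverts by subtracting 6, so sub: -5*(4*(-6*(-x))) = 840.
Step 3. [-5*(4*(-6*(-x))) = 840] LHS = -5·(…); ÷-5 both sides. So div: 4*(-6*(-x)) = -168.
Step 4. [4*(-6*(-x)) = -168] LHS = 4·(…); ÷4 both sides ⇒ div: -6*(-x) = -42.
Step 5. [-6*(-x) = -42] -6 out front; divide by -6, so div: -x = 7.
Step 6. [-x = 7] leading − — multiply by −1 ⇒ neg: x = -7.

Answer: x ∈ {-7}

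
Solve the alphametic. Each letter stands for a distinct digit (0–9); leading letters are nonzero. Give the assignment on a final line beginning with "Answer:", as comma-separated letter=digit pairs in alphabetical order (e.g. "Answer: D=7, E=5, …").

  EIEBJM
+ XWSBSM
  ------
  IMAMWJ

Step 1. [col 1: M + M ≡ J (mod 10)] J=4 is one option consistent with column 1 (M + M ≡ J (mod 10), carry-in 0) — take it ⇒ J=4.
Step 2. [col 1: M + M ≡ J (mod 10)] column 1 (M + M ≡ J (mod 10), carry-in 0) doesn't pin M yet; pick M=7 and continue ⇒ M=7.
Step 3. [col 2: J + S ≡ W (mod 10)] several values work for S in column 2 (J + S ≡ W (mod 10), carry-in 1); try S=6, so S=6.
Step 4. [col 2: J + S ≡ W (mod 10)] column 2 reads J+S+carry(1)=W with J=4, S=6; with digits 4,6,7 already taken and all letters distinct, the only value for W is 1, so W=1.
Step 5. [col 3: B + B ≡ M (mod 10)] no forcing yet in column 3 (carry-in 1); B=8 is free and consistent — try it. So B=8.
Step 6. [col 4: E + S ≡ A (mod 10)] several values work for A in column 4 (E + S ≡ A (mod 10), carry-in 1); try A=0 ⇒ A=0.
Step 7. [col 4: E + S ≡ A (mod 10)] from column 4 (S=6, A=0, carry-in 1, digits 0,1,4,6,7,8 already taken and all letters distinct): E must equal 3, so E=3.
Step 8. [col 5: I + W ≡ M (mod 10)] in column 5 we have I+W≡M with carry-in 1; given W=1, M=7 and digits 0,1,3,4,6,7,8 already taken and all letters distinct, that pins I to 5, so I=5.
Step 9. [col 6: E + X ≡ I (mod 10)] in column 6 we have E+X≡I with carry-in 0; given E=3, I=5 and digits 0,1,3,4,5,6,7,8 already taken and all letters distinct, that pins X to 2. So X=2.

Answer: A=0, B=8, E=3, I=5, J=4, M=7, S=6, W=1, X=2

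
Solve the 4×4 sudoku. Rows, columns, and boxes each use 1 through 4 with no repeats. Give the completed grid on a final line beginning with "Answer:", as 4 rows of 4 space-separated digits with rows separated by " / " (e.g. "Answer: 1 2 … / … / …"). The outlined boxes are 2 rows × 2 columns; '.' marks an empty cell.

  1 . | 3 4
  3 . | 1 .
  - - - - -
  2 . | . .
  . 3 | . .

Step 1. [r2c2∈{2,4}] row 2 places 4 nowhere but r2c2, so r2c2=4.
Step 2. [r4c3∈{2,4}] r4c3 is the only open cell in col 3 admitting 2 ⇒ r4c3=2.
Step 3. [r3c2∈{1}] r3c2 has the single candidate 1, so r3c2=1.
Step 4. [r3c3∈{4}] r3c3 is down to just 4. So r3c3=4.
Step 5. [r2c4∈{2}] r2c4 is down to just 2 ⇒ r2c4=2.
Step 6. [r4c1∈{4}] only 4 remains possible at r4c1 ⇒ r4c1=4.
Step 7. [r3c4∈{3}] r3c4 has the single candidate 3. So r3c4=3.
Step 8. [r1c2∈{2}] r1c2's peers cover all but 2 ⇒ r1c2=2.
Step 9. [r4c4∈{1}] r4c4 is down to just 1. So r4c4=1.

Answer: 1 2 3 4 / 3 4 1 2 / 2 1 4 3 / 4 3 2 1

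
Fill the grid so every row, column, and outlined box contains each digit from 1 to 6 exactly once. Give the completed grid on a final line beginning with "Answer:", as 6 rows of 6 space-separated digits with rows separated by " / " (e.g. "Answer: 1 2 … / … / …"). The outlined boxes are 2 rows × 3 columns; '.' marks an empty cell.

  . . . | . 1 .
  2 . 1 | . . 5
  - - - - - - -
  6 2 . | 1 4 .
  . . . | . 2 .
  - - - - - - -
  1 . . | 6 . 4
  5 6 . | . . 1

Step 1. [r5c2∈{3}] nothing but 3 survives at r5c2. So r5c2=3.
Step 2. [r2c2∈{4}] r2c2 is down to just 4 ⇒ r2c2=4.
Step 3. [r2c4∈{3}] r2c4's peers cover all but 3, so r2c4=3.
Step 4. [r3c3∈{3,5}] 5 has one home in row 3: r3c3, so r3c3=5.
Step 5. [r1c1∈{3}] r1c1's peers cover all but 3 ⇒ r1c1=3.
Step 6. [r1c6∈{2,6}] r1c6 is the only open cell in col 6 admitting 2 ⇒ r1c6=2.
Step 7. [r4c3∈{3,4}] in col 3, 3 fits only at r4c3 ⇒ r4c3=3.
Step 8. [r6c4∈{2}] r6c4 has the single candidate 2 ⇒ r6c4=2.
Step 9. [r1c4∈{4}] r1c4 has the single candidate 4, so r1c4=4.
Step 10. [r5c3∈{2}] nothing but 2 survives at r5c3. So r5c3=2.
Step 11. [r2c5∈{6}] r2c5's peers cover all but 6. So r2c5=6.
Step 12. [r1c3∈{6}] only 6 remains possible at r1c3, so r1c3=6.
Step 13. [r6c5∈{3}] nothing but 3 survives at r6c5 ⇒ r6c5=3.
Step 14. [r4c6∈{6}] r4c6 has the single candidate 6. So r4c6=6.
Step 15. [r6c3∈{4}] nothing but 4 survives at r6c3 ⇒ r6c3=4.
Step 16. [r4c2∈{1}] r4c2 has the single candidate 1. So r4c2=1.
Step 17. [r1c2∈{5}] r1c2's peers cover all but 5 ⇒ r1c2=5.
Step 18. [r5c5∈{5}] r5c5's peers cover all but 5. So r5c5=5.
Step 19. [r3c6∈{3}] nothing but 3 survives at r3c6 ⇒ r3c6=3.
Step 20. [r4c1∈{4}] nothing but 4 survives at r4c1. So r4c1=4.
Step 21. [r4c4∈{5}] nothing but 5 survives at r4c4, so r4c4=5.

Answer: 3 5 6 4 1 2 / 2 4 1 3 6 5 / 6 2 5 1 4 3 / 4 1 3 5 2 6 / 1 3 2 6 5 4 / 5 6 4 2 3 1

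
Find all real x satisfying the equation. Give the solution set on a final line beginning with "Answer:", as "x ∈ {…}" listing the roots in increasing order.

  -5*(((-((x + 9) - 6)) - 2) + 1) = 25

Step 1. [-5*(((-((x + 9) - 6)) - 2) + 1) = 25] -5·(inner) — divide through by -5. So div: ((-((x + 9) - 6)) - 2) + 1 = -5.
Step 2. [((-((x + 9) - 6)) - 2) + 1 = -5] 1 comes off first (subtract 1) ⇒ sub: (-((x + 9) - 6)) - 2 = -6.
Step 3. [(-((x + 9) - 6)) - 2 = -6] the outer -2 inverts by adding 2. So sub: -((x + 9) - 6) = -4.
Step 4. [-((x + 9) - 6) = -4] LHS negated; negate both sides. So neg: (x + 9) - 6 = 4.
Step 5. [(x + 9) - 6 = 4] add 6: x sits inside (… - 6) ⇒ sub: x + 9 = 10.
Step 6. [x + 9 = 10] the outer +9 inverts by subtracting 9, so sub: x = 1.

Answer: x ∈ {1}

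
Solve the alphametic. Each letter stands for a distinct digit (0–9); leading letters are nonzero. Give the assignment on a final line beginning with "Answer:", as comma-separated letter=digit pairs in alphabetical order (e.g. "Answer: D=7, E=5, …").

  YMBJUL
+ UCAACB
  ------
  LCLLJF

Step 1. [col 1: L + B ≡ F (mod 10)] column 1 (L + B ≡ F (mod 10), carry-in 0) doesn't pin L yet; pick L=7 and continue. So L=7.
Step 2. [col 1: L + B ≡ F (mod 10)] several values work for F in column 1 (L + B ≡ F (mod 10), carry-in 0); try F=9 ⇒ F=9.
Step 3. [col 1: L + B ≡ F (mod 10)] in column 1 we have L+B≡F with carry-in 0; given L=7, F=9 and digits 7,9 already taken and all letters distinct, that pins B to 2 ⇒ B=2.
Step 4. [col 2: U + C ≡ J (mod 10)] column 2 (U + C ≡ J (mod 10), carry-in 0) doesn't pin U yet; pick U=3 and continue, so U=3.
Step 5. [col 2: U + C ≡ J (mod 10)] several values work for C in column 2 (U + C ≡ J (mod 10), carry-in 0); try C=8. So C=8.
Step 6. [col 2: U + C ≡ J (mod 10)] from column 2 (U=3, C=8, carry-in 0, digits 2,3,7,8,9 already taken and all letters distinct): J must equal 1 ⇒ J=1.
Step 7. [col 3: J + A ≡ L (mod 10)] column 3 reads J+A+carry(1)=L with J=1, L=7; with digits 1,2,3,7,8,9 already taken and all letters distinct, the only value for A is 5 ⇒ A=5.
Step 8. [col 5: M + C ≡ C (mod 10)] column 5 reads M+C+carry(0)=C with C=8; with digits 1,2,3,5,7,8,9 already taken and all letters distinct, the only value for M is 0, so M=0.
Step 9. [col 6: Y + U ≡ L (mod 10)] column 6 reads Y+U+carry(0)=L with U=3, L=7; with digits 0,1,2,3,5,7,8,9 already taken and all letters distinct, the only value for Y is 4 ⇒ Y=4.

Answer: A=5, B=2, C=8, F=9, J=1, L=7, M=0, U=3, Y=4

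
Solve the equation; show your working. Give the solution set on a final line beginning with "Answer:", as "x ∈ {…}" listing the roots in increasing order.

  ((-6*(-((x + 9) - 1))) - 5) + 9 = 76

Step 1. [((-6*(-((x + 9) - 1))) - 5) + 9 = 76] 9 comes off first (subtract 9) ⇒ sub: (-6*(-((x + 9) - 1))) - 5 = 67.
Step 2. [(-6*(-((x + 9) - 1))) - 5 = 67] 5 comes off first (add 5). So sub: -6*(-((x + 9) - 1)) = 72.
Step 3. [-6*(-((x + 9) - 1)) = 72] -6·(inner) — divide through by -6 ⇒ div: -((x + 9) - 1) = -12.
Step 4. [-((x + 9) - 1) = -12] leading − — multiply by −1, so neg: (x + 9) - 1 = 12.
Step 5. [(x + 9) - 1 = 12] add 1: x sits inside (… - 1) ⇒ sub: x + 9 = 13.
Step 6. [x + 9 = 13] peel the +9: subtract 9 from each side ⇒ sub: x = 4.

Answer: x ∈ {4}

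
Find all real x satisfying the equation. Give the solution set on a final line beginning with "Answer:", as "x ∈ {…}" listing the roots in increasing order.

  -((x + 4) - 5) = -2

Step 1. [-((x + 4) - 5) = -2] flip signs both sides, so neg: (x + 4) - 5 = 2.
Step 2. [(x + 4) - 5 = 2] the outer -5 inverts by adding 5. So sub: x + 4 = 7.
Step 3. [x + 4 = 7] subtract 4: x sits inside (… + 4), so sub: x = 3.

Answer: x ∈ {3}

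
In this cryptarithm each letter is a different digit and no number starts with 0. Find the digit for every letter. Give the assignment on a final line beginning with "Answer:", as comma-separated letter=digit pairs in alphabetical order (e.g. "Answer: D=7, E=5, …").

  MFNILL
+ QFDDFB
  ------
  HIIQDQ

Step 1. [col 1: L + B ≡ Q (mod 10)] column 1 (L + B ≡ Q (mod 10), carry-in 0) doesn't pin Q yet; pick Q=5 and continue. So Q=5.
Step 2. [col 1: L + B ≡ Q (mod 10)] several values work for L in column 1 (L + B ≡ Q (mod 10), carry-in 0); try L=3. So L=3.
Step 3. [col 1: L + B ≡ Q (mod 10)] column 1 reads L+B+carry(0)=Q with L=3, Q=5; with digits 3,5 already taken and all letters distinct, the only value for B is 2. So B=2.
Step 4. [col 2: L + F ≡ D (mod 10)] F=4 is one option consistent with column 2 (L + F ≡ D (mod 10), carry-in 0) — take it. So F=4.
Step 5. [col 2: L + F ≡ D (mod 10)] from column 2 (L=3, F=4, carry-in 0, digits 2,3,4,5 already taken and all letters distinct): D must equal 7, so D=7.
Step 6. [col 3: I + D ≡ Q (mod 10)] column 3: given D=7, Q=5, carry-in 0, and digits 2,3,4,5,7 already taken and all letters distinct, I+D≡Q (mod 10) forces I=8 ⇒ I=8.
Step 7. [col 4: N + D ≡ I (mod 10)] column 4 reads N+D+carry(1)=I with D=7, I=8; with digits 2,3,4,5,7,8 already taken and all letters distinct, the only value for N is 0 ⇒ N=0.
Step 8. [col 6: M + Q ≡ H (mod 10)] column 6 (M + Q ≡ H (mod 10), carry-in 0) doesn't pin M yet; pick M=1 and continue, so M=1.
Step 9. [col 6: M + Q ≡ H (mod 10)] in column 6 we have M+Q≡H with carry-in 0; given M=1, Q=5 and digits 0,1,2,3,4,5,7,8 already taken and all letters distinct, that pins H to 6. So H=6.

Answer: B=2, D=7, F=4, H=6, I=8, L=3, M=1, N=0, Q=5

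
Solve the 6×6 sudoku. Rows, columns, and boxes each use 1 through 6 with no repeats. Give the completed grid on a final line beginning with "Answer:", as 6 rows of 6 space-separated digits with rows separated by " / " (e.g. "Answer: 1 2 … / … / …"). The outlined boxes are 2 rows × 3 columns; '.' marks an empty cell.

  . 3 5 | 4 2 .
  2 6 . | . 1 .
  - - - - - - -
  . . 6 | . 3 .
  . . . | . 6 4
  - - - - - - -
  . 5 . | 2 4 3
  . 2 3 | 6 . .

Step 1. [r4c2∈{1}] nothing but 1 survives at r4c2, so r4c2=1.
Step 2. [r4c4∈{5}] r4c4 is down to just 5 ⇒ r4c4=5.
Step 3. [r6c6∈{1,5}] in box 6, 1 fits only at r6c6. So r6c6=1.
Step 4. [r3c2∈{4}] nothing but 4 survives at r3c2 ⇒ r3c2=4.
Step 5. [r5c3∈{1}] r5c3 is down to just 1 ⇒ r5c3=1.
Step 6. [r1c6∈{6}] r1c6 has the single candidate 6. So r1c6=6.
Step 7. [r4c3∈{2}] only 2 remains possible at r4c3, so r4c3=2.
Step 8. [r2c3∈{4}] r2c3's peers cover all but 4. So r2c3=4.
Step 9. [r2c6∈{5}] only 5 remains possible at r2c6. So r2c6=5.
Step 10. [r5c1∈{6}] r5c1's peers cover all but 6, so r5c1=6.
Step 11. [r6c5∈{5}] r6c5 is down to just 5. So r6c5=5.
Step 12. [r1c1∈{1}] nothing but 1 survives at r1c1, so r1c1=1.
Step 13. [r2c4∈{3}] only 3 remains possible at r2c4, so r2c4=3.
Step 14. [r3c6∈{2}] nothing but 2 survives at r3c6. So r3c6=2.
Step 15. [r3c4∈{1}] r3c4 has the single candidate 1. So r3c4=1.
Step 16. [r6c1∈{4}] only 4 remains possible at r6c1 ⇒ r6c1=4.
Step 17. [r4c1∈{3}] nothing but 3 survives at r4c1, so r4c1=3.
Step 18. [r3c1∈{5}] nothing but 5 survives at r3c1. So r3c1=5.

Answer: 1 3 5 4 2 6 / 2 6 4 3 1 5 / 5 4 6 1 3 2 / 3 1 2 5 6 4 / 6 5 1 2 4 3 / 4 2 3 6 5 1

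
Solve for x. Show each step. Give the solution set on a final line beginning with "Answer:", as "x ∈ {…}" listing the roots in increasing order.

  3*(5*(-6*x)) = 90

Step 1. [3*(5*(-6*x)) = 90] LHS = 3·(…); ÷3 both sides ⇒ div: 5*(-6*x) = 30.
Step 2. [5*(-6*x) = 30] 5 out front; divide by 5, so div: -6*x = 6.
Step 3. [-6*x = 6] leading coefficient -6: divide by -6, so div: x = -1.

Answer: x ∈ {-1}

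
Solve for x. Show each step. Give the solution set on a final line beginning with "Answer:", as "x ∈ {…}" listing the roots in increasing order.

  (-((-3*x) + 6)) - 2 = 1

Step 1. [(-((-3*x) + 6)) - 2 = 1] peel the -2: add 2 from each side. So sub: -((-3*x) + 6) = 3.
Step 2. [-((-3*x) + 6) = 3] flip signs both sides, so neg: (-3*x) + 6 = -3.
Step 3. [(-3*x) + 6 = -3] 6 comes off first (subtract 6), so sub: -3*x = -9.
Step 4. [-3*x = -9] divide by the outer -3, so div: x = 3.

Answer: x ∈ {3}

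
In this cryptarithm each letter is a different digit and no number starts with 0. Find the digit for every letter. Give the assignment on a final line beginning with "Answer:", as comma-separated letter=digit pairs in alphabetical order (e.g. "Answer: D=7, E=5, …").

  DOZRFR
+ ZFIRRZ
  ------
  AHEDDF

Step 1. [col 1: R + Z ≡ F (mod 10)] several values work for F in column 1 (R + Z ≡ F (mod 10), carry-in 0); try F=7 ⇒ F=7.
Step 2. [col 1: R + Z ≡ F (mod 10)] column 1 (R + Z ≡ F (mod 10), carry-in 0) doesn't pin Z yet; pick Z=1 and continue, so Z=1.
Step 3. [col 1: R + Z ≡ F (mod 10)] column 1: given Z=1, F=7, carry-in 0, and digits 1,7 already taken and all letters distinct, R+Z≡F (mod 10) forces R=6. So R=6.
Step 4. [col 2: F + R ≡ D (mod 10)] from column 2 (F=7, R=6, carry-in 0, digits 1,6,7 already taken and all letters distinct): D must equal 3, so D=3.
Step 5. [col 4: Z + I ≡ E (mod 10)] I=8 is one option consistent with column 4 (Z + I ≡ E (mod 10), carry-in 1) — take it ⇒ I=8.
Step 6. [col 4: Z + I ≡ E (mod 10)] from column 4 (Z=1, I=8, carry-in 1, digits 1,3,6,7,8 already taken and all letters distinct): E must equal 0 ⇒ E=0.
Step 7. [col 5: O + F ≡ H (mod 10)] column 5 reads O+F+carry(1)=H with F=7; with digits 0,1,3,6,7,8 already taken and all letters distinct, the only value for O is 4, so O=4.
Step 8. [col 5: O + F ≡ H (mod 10)] from column 5 (O=4, F=7, carry-in 1, digits 0,1,3,4,6,7,8 already taken and all letters distinct): H must equal 2, so H=2.
Step 9. [col 6: D + Z ≡ A (mod 10)] column 6 reads D+Z+carry(1)=A with D=3, Z=1; with digits 0,1,2,3,4,6,7,8 already taken and all letters distinct, the only value for A is 5 ⇒ A=5.

Answer: A=5, D=3, E=0, F=7, H=2, I=8, O=4, R=6, Z=1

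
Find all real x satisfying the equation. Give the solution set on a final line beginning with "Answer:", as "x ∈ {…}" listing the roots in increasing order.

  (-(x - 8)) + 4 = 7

Step 1. [(-(x - 8)) + 4 = 7] 4 comes off first (subtract 4), so sub: -(x - 8) = 3.
Step 2. [-(x - 8) = 3] LHS negated; negate both sides ⇒ neg: x - 8 = -3.
Step 3. [x - 8 = -3] peel the -8: add 8 from each side ⇒ sub: x = 5.

Answer: x ∈ {5}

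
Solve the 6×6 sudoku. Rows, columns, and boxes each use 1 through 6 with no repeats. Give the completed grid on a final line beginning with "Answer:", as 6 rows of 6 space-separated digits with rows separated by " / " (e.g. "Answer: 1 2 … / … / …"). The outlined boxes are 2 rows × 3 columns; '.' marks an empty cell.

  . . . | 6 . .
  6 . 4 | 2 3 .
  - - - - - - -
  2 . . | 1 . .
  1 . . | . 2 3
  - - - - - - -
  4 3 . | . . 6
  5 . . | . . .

Step 1. [r3c5∈{4,5,6}] r3c5 is the only open cell in col 5 admitting 6. So r3c5=6.
Step 2. [r5c3∈{1,2}] r5c3 is the only open cell in row 5 admitting 2, so r5c3=2.
Step 3. [r5c5∈{1,5}] across row 5, 1 lands solely at r5c5, so r5c5=1.
Step 4. [r1c5∈{4,5}] col 5 places 5 nowhere but r1c5. So r1c5=5.
Step 5. [r3c6∈{4,5}] in col 6, 5 fits only at r3c6, so r3c6=5.
Step 6. [r1c6∈{1,4}] across row 1, 4 lands solely at r1c6, so r1c6=4.
Step 7. [r2c2∈{1,5}] across row 2, 5 lands solely at r2c2, so r2c2=5.
Step 8. [r4c4∈{4}] nothing but 4 survives at r4c4. So r4c4=4.
Step 9. [r4c2∈{6}] r4c2 has the single candidate 6 ⇒ r4c2=6.
Step 10. [r6c2∈{1}] r6c2 has the single candidate 1. So r6c2=1.
Step 11. [r3c3∈{3}] r3c3 has the single candidate 3 ⇒ r3c3=3.
Step 12. [r1c2∈{2}] nothing but 2 survives at r1c2, so r1c2=2.
Step 13. [r1c3∈{1}] only 1 remains possible at r1c3. So r1c3=1.
Step 14. [r6c6∈{2}] r6c6's peers cover all but 2 ⇒ r6c6=2.
Step 15. [r6c4∈{3}] nothing but 3 survives at r6c4 ⇒ r6c4=3.
Step 16. [r3c2∈{4}] r3c2 is down to just 4, so r3c2=4.
Step 17. [r4c3∈{5}] r4c3 is down to just 5. So r4c3=5.
Step 18. [r6c3∈{6}] r6c3 is down to just 6. So r6c3=6.
Step 19. [r6c5∈{4}] r6c5 has the single candidate 4. So r6c5=4.
Step 20. [r5c4∈{5}] r5c4 is down to just 5 ⇒ r5c4=5.
Step 21. [r1c1∈{3}] r1c1 has the single candidate 3 ⇒ r1c1=3.
Step 22. [r2c6∈{1}] nothing but 1 survives at r2c6. So r2c6=1.

Answer: 3 2 1 6 5 4 / 6 5 4 2 3 1 / 2 4 3 1 6 5 / 1 6 5 4 2 3 / 4 3 2 5 1 6 / 5 1 6 3 4 2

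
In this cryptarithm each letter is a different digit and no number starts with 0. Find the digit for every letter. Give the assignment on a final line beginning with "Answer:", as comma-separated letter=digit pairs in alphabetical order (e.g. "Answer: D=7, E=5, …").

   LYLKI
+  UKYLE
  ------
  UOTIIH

Step 1. [col 1: I + E ≡ H (mod 10)] H=7 is one option consistent with column 1 (I + E ≡ H (mod 10), carry-in 0) — take it. So H=7.
Step 2. [col 1: I + E ≡ H (mod 10)] several values work for I in column 1 (I + E ≡ H (mod 10), carry-in 0); try I=4, so I=4.
Step 3. [U] U is the leading digit of a 6-digit sum of two 5-digit numbers; the final carry is exactly 1, so U=1.
Step 4. [col 1: I + E ≡ H (mod 10)] from column 1 (I=4, H=7, carry-in 0, digits 1,4,7 already taken and all letters distinct): E must equal 3. So E=3.
Step 5. [col 2: K + L ≡ I (mod 10)] column 2 (K + L ≡ I (mod 10), carry-in 0) doesn't pin L yet; pick L=8 and continue, so L=8.
Step 6. [col 2: K + L ≡ I (mod 10)] from column 2 (L=8, I=4, carry-in 0, digits 1,3,4,7,8 already taken and all letters distinct): K must equal 6, so K=6.
Step 7. [col 3: L + Y ≡ I (mod 10)] in column 3 we have L+Y≡I with carry-in 1; given L=8, I=4 and digits 1,3,4,6,7,8 already taken and all letters distinct, that pins Y to 5. So Y=5.
Step 8. [col 4: Y + K ≡ T (mod 10)] from column 4 (Y=5, K=6, carry-in 1, digits 1,3,4,5,6,7,8 already taken and all letters distinct): T must equal 2 ⇒ T=2.
Step 9. [col 5: L + U ≡ O (mod 10)] in column 5 we have L+U≡O with carry-in 1; given L=8, U=1 and digits 1,2,3,4,5,6,7,8 already taken and all letters distinct, that pins O to 0. So O=0.

Answer: E=3, H=7, I=4, K=6, L=8, O=0, T=2, U=1, Y=5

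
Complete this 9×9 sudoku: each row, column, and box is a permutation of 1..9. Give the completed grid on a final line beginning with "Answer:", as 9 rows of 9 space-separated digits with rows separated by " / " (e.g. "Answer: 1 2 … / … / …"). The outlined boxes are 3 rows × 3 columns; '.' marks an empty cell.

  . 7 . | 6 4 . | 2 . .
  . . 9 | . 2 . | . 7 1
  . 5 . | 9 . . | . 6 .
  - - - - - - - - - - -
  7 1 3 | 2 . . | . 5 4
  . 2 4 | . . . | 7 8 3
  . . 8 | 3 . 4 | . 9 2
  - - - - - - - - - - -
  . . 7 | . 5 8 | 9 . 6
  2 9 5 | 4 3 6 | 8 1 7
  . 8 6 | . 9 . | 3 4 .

Step 1. [r9c1∈{1}] nothing but 1 survives at r9c1, so r9c1=1.
Step 2. [r6c2∈{6}] r6c2's peers cover all but 6 ⇒ r6c2=6.
Step 3. [r2c7∈{4,5}] 5 has one home in col 7: r2c7 ⇒ r2c7=5.
Step 4. [r2c6∈{3}] nothing but 3 survives at r2c6, so r2c6=3.
Step 5. [r3c1∈{3,4,8}] across row 3, 3 lands solely at r3c1 ⇒ r3c1=3.
Step 6. [r5c4∈{1,5}] col 4 places 5 nowhere but r5c4. So r5c4=5.
Step 7. [r1c1∈{8}] nothing but 8 survives at r1c1, so r1c1=8.
Step 8. [r7c1∈{4}] nothing but 4 survives at r7c1. So r7c1=4.
Step 9. [r6c5∈{1,7}] in row 6, 7 fits only at r6c5, so r6c5=7.
Step 10. [r1c3∈{1}] only 1 remains possible at r1c3. So r1c3=1.
Step 11. [r5c5∈{1,6}] r5c5 is the only open cell in row 5 admitting 6, so r5c5=6.
Step 12. [r3c6∈{1,7}] r3c6 is the only open cell in row 3 admitting 7. So r3c6=7.
Step 13. [r3c9∈{8}] r3c9's peers cover all but 8 ⇒ r3c9=8.
Step 14. [r5c6∈{1,9}] 1 has one home in row 5: r5c6 ⇒ r5c6=1.
Step 15. [r9c9∈{5}] nothing but 5 survives at r9c9, so r9c9=5.
Step 16. [r2c4∈{8}] only 8 remains possible at r2c4, so r2c4=8.
Step 17. [r7c8∈{2}] r7c8 has the single candidate 2 ⇒ r7c8=2.
Step 18. [r7c4∈{1}] nothing but 1 survives at r7c4 ⇒ r7c4=1.
Step 19. [r7c2∈{3}] r7c2's peers cover all but 3. So r7c2=3.
Step 20. [r4c6∈{9}] r4c6's peers cover all but 9, so r4c6=9.
Step 21. [r1c9∈{9}] nothing but 9 survives at r1c9 ⇒ r1c9=9.
Step 22. [r6c7∈{1}] only 1 remains possible at r6c7, so r6c7=1.
Step 23. [r4c5∈{8}] r4c5's peers cover all but 8. So r4c5=8.
Step 24. [r1c6∈{5}] only 5 remains possible at r1c6. So r1c6=5.
Step 25. [r1c8∈{3}] r1c8 has the single candidate 3. So r1c8=3.
Step 26. [r4c7∈{6}] nothing but 6 survives at r4c7. So r4c7=6.
Step 27. [r9c4∈{7}] r9c4 is down to just 7 ⇒ r9c4=7.
Step 28. [r5c1∈{9}] only 9 remains possible at r5c1. So r5c1=9.
Step 29. [r6c1∈{5}] r6c1's peers cover all but 5 ⇒ r6c1=5.
Step 30. [r2c1∈{6}] r2c1's peers cover all but 6, so r2c1=6.
Step 31. [r3c7∈{4}] r3c7 is down to just 4. So r3c7=4.
Step 32. [r3c3∈{2}] r3c3 has the single candidate 2, so r3c3=2.
Step 33. [r2c2∈{4}] nothing but 4 survives at r2c2. So r2c2=4.
Step 34. [r9c6∈{2}] r9c6 is down to just 2. So r9c6=2.
Step 35. [r3c5∈{1}] r3c5 is down to just 1, so r3c5=1.

Answer: 8 7 1 6 4 5 2 3 9 / 6 4 9 8 2 3 5 7 1 / 3 5 2 9 1 7 4 6 8 / 7 1 3 2 8 9 6 5 4 / 9 2 4 5 6 1 7 8 3 / 5 6 8 3 7 4 1 9 2 / 4 3 7 1 5 8 9 2 6 / 2 9 5 4 3 6 8 1 7 / 1 8 6 7 9 2 3 4 5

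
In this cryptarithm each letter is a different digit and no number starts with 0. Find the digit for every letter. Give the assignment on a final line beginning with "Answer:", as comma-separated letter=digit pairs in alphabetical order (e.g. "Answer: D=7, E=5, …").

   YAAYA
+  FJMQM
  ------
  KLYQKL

Step 1. [col 1: A + M ≡ L (mod 10)] several values work for A in column 1 (A + M ≡ L (mod 10), carry-in 0); try A=5. So A=5.
Step 2. [K] the sum has 6 digits but both addends have 5; that extra leading digit K is the final carry, namely 1. So K=1.
Step 3. [col 1: A + M ≡ L (mod 10)] no forcing yet in column 1 (carry-in 0); L=3 is free and consistent — try it. So L=3.
Step 4. [col 1: A + M ≡ L (mod 10)] from column 1 (A=5, L=3, carry-in 0, digits 1,3,5 already taken and all letters distinct): M must equal 8 ⇒ M=8.
Step 5. [col 2: Y + Q ≡ K (mod 10)] Q=4 is one option consistent with column 2 (Y + Q ≡ K (mod 10), carry-in 1) — take it ⇒ Q=4.
Step 6. [col 2: Y + Q ≡ K (mod 10)] column 2 reads Y+Q+carry(1)=K with Q=4, K=1; with digits 1,3,4,5,8 already taken and all letters distinct, the only value for Y is 6, so Y=6.
Step 7. [col 4: A + J ≡ Y (mod 10)] column 4: given A=5, Y=6, carry-in 1, and digits 1,3,4,5,6,8 already taken and all letters distinct, A+J≡Y (mod 10) forces J=0 ⇒ J=0.
Step 8. [col 5: Y + F ≡ L (mod 10)] column 5: given Y=6, L=3, carry-in 0, and digits 0,1,3,4,5,6,8 already taken and all letters distinct, Y+F≡L (mod 10) forces F=7. So F=7.

Answer: A=5, F=7, J=0, K=1, L=3, M=8, Q=4, Y=6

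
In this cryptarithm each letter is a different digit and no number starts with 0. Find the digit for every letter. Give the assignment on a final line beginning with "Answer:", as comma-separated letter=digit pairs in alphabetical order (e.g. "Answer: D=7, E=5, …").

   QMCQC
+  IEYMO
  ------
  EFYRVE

Step 1. [col 1: C + O ≡ E (mod 10)] no forcing yet in column 1 (carry-in 0); E=1 is free and consistent — try it. So E=1.
Step 2. [col 1: C + O ≡ E (mod 10)] several values work for C in column 1 (C + O ≡ E (mod 10), carry-in 0); try C=9. So C=9.
Step 3. [col 1: C + O ≡ E (mod 10)] from column 1 (C=9, E=1, carry-in 0, digits 1,9 already taken and all letters distinct): O must equal 2. So O=2.
Step 4. [col 2: Q + M ≡ V (mod 10)] M=4 is one option consistent with column 2 (Q + M ≡ V (mod 10), carry-in 1) — take it, so M=4.
Step 5. [col 2: Q + M ≡ V (mod 10)] several values work for V in column 2 (Q + M ≡ V (mod 10), carry-in 1); try V=8, so V=8.
Step 6. [col 2: Q + M ≡ V (mod 10)] in column 2 we have Q+M≡V with carry-in 1; given M=4, V=8 and digits 1,2,4,8,9 already taken and all letters distinct, that pins Q to 3, so Q=3.
Step 7. [col 3: C + Y ≡ R (mod 10)] no forcing yet in column 3 (carry-in 0); Y=6 is free and consistent — try it, so Y=6.
Step 8. [col 3: C + Y ≡ R (mod 10)] column 3: given C=9, Y=6, carry-in 0, and digits 1,2,3,4,6,8,9 already taken and all letters distinct, C+Y≡R (mod 10) forces R=5 ⇒ R=5.
Step 9. [col 5: Q + I ≡ F (mod 10)] from column 5 (Q=3, carry-in 0, digits 1,2,3,4,5,6,8,9 already taken and all letters distinct): I must equal 7 ⇒ I=7.
Step 10. [col 5: Q + I ≡ F (mod 10)] column 5 reads Q+I+carry(0)=F with Q=3, I=7; with digits 1,2,3,4,5,6,7,8,9 already taken and all letters distinct, the only value for F is 0. So F=0.

Answer: C=9, E=1, F=0, I=7, M=4, O=2, Q=3, R=5, V=8, Y=6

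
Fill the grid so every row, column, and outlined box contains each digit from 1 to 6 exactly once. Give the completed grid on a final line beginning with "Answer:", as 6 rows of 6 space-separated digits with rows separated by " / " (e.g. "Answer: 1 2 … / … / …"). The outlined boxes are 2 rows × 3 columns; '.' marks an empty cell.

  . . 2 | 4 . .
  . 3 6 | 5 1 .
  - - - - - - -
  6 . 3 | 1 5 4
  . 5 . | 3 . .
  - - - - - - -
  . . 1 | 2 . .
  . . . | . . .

Step 1. [r6c4∈{6}] r6c4 has the single candidate 6, so r6c4=6.
Step 2. [r6c3∈{4,5}] across col 3, 5 lands solely at r6c3, so r6c3=5.
Step 3. [r2c1∈{4}] r2c1 is down to just 4, so r2c1=4.
Step 4. [r4c5∈{2,6}] 2 has one home in col 5: r4c5, so r4c5=2.
Step 5. [r5c1∈{3}] only 3 remains possible at r5c1. So r5c1=3.
Step 6. [r1c5∈{3,6}] in col 5, 6 fits only at r1c5 ⇒ r1c5=6.
Step 7. [r5c5∈{4}] r5c5 is down to just 4. So r5c5=4.
Step 8. [r6c1∈{2}] only 2 remains possible at r6c1 ⇒ r6c1=2.
Step 9. [r6c6∈{1,3}] in row 6, 1 fits only at r6c6. So r6c6=1.
Step 10. [r1c2∈{1}] nothing but 1 survives at r1c2 ⇒ r1c2=1.
Step 11. [r1c6∈{3}] nothing but 3 survives at r1c6. So r1c6=3.
Step 12. [r5c2∈{6}] nothing but 6 survives at r5c2. So r5c2=6.
Step 13. [r4c6∈{6}] nothing but 6 survives at r4c6. So r4c6=6.
Step 14. [r5c6∈{5}] r5c6's peers cover all but 5, so r5c6=5.
Step 15. [r4c1∈{1}] r4c1 is down to just 1. So r4c1=1.
Step 16. [r3c2∈{2}] only 2 remains possible at r3c2, so r3c2=2.
Step 17. [r4c3∈{4}] nothing but 4 survives at r4c3, so r4c3=4.
Step 18. [r6c5∈{3}] r6c5's peers cover all but 3 ⇒ r6c5=3.
Step 19. [r6c2∈{4}] nothing but 4 survives at r6c2, so r6c2=4.
Step 20. [r1c1∈{5}] r1c1 has the single candidate 5, so r1c1=5.
Step 21. [r2c6∈{2}] only 2 remains possible at r2c6, so r2c6=2.

Answer: 5 1 2 4 6 3 / 4 3 6 5 1 2 / 6 2 3 1 5 4 / 1 5 4 3 2 6 / 3 6 1 2 4 5 / 2 4 5 6 3 1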